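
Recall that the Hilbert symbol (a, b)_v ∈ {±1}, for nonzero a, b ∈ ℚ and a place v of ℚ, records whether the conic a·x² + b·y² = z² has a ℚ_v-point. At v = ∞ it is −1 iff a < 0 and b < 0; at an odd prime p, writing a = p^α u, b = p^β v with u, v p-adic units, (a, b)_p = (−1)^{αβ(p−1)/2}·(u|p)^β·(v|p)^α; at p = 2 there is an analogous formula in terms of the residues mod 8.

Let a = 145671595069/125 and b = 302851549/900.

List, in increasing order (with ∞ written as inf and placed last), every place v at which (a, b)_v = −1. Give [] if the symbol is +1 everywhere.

[7, 37]

(a, b) ≡ (3148145, 1309) mod (ℚ^×)²; places V = {2, 3, 5, 7, 11, 13, 17, 37, ∞}.
(a,b)_11: α=1, u≡8; β=1, v≡9 (mod 11); (8|11)=-1, (9|11)=+1; sign (−1)^1·-1^1·+1^1 = +1.
(a,b)_∞: sgn(3148145)=+, sgn(1309)=+, so +1.
(a,b)_3: α=0, u≡2; β=-2, v≡1 (mod 3); (2|3)=-1, (1|3)=+1; sign (−1)^0·-1^-2·+1^0 = +1.
(a,b)_17: α=1, u≡9; β=1, v≡13 (mod 17); (9|17)=+1, (13|17)=+1; sign (−1)^0·+1^1·+1^1 = +1.
(a,b)_5: α=-3, u≡4; β=-2, v≡4 (mod 5); (4|5)=+1, (4|5)=+1; sign (−1)^0·+1^-2·+1^-3 = +1.
(a,b)_13: α=3, u≡4; β=2, v≡12 (mod 13); (4|13)=+1, (12|13)=+1; sign (−1)^0·+1^2·+1^3 = +1.
(a,b)_37: α=3, u≡14; β=2, v≡6 (mod 37); (14|37)=-1, (6|37)=-1; sign (−1)^0·-1^2·-1^3 = -1.
(a,b)_2: α=0, β=-2; u≡1, v≡5 (mod 8); ε(u)ε(v)=0·0, αω(v)=0·1, βω(u)=-2·0; sum ≡ 0  ⇒  +1.
(a,b)_7: α=1, u≡5; β=1, v≡5 (mod 7); (5|7)=-1, (5|7)=-1; sign (−1)^1·-1^1·-1^1 = -1.
Ram(3148145, 1309) = {7, 37}; no ℚ_7-point on the conic.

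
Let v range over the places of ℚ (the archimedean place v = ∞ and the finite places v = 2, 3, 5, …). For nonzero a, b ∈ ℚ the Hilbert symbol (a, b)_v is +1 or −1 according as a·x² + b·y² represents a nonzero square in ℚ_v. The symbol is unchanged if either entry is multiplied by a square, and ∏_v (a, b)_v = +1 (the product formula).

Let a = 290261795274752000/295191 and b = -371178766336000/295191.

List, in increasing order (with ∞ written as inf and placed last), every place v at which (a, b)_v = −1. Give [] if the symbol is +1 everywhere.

Mod squares: a ≡ 125970, b ≡ -85215. Check v ∈ {∞, 2, 3, 5, 7, 13, 17, 19, 23, 29}.
v=7: a=7^2·(≡3), b=7^2·(≡5) mod 7; (3|7)=-1, (5|7)=-1; (−1)^{2·2·3}·(-1)^2·(-1)^2 = +1.
v=3: a=3^-3·(≡2), b=3^-3·(≡2) mod 3; (2|3)=-1, (2|3)=-1; (−1)^{-3·-3·1}·(-1)^-3·(-1)^-3 = -1.
v=2: v_2(a)=19, v_2(b)=18; units ≡ 1, 1 (mod 8); ε·ε+αω+βω = 0·0+19·0+18·0 ≡ 0  ⇒  (a,b)_2 = +1.
v=∞: 125970 > 0 and -85215 < 0  ⇒  (a,b)_∞ = +1.
v=23: a=23^4·(≡10), b=23^3·(≡20) mod 23; (10|23)=-1, (20|23)=-1; (−1)^{4·3·11}·(-1)^3·(-1)^4 = -1.
v=29: a=29^-2·(≡13), b=29^-2·(≡13) mod 29; (13|29)=+1, (13|29)=+1; (−1)^{-2·-2·14}·(+1)^-2·(+1)^-2 = +1.
v=5: a=5^3·(≡1), b=5^3·(≡2) mod 5; (1|5)=+1, (2|5)=-1; (−1)^{3·3·2}·(+1)^3·(-1)^3 = -1.
v=13: a=13^-1·(≡7), b=13^-1·(≡3) mod 13; (7|13)=-1, (3|13)=+1; (−1)^{-1·-1·6}·(-1)^-1·(+1)^-1 = -1.
v=17: a=17^1·(≡16), b=17^0·(≡10) mod 17; (16|17)=+1, (10|17)=-1; (−1)^{1·0·8}·(+1)^0·(-1)^1 = -1.
v=19: a=19^1·(≡2), b=19^1·(≡12) mod 19; (2|19)=-1, (12|19)=-1; (−1)^{1·1·9}·(-1)^1·(-1)^1 = -1.
(125970, -85215 / ℚ) ramifies at {3, 5, 13, 17, 19, 23}: a division algebra.

[3, 5, 13, 17, 19, 23]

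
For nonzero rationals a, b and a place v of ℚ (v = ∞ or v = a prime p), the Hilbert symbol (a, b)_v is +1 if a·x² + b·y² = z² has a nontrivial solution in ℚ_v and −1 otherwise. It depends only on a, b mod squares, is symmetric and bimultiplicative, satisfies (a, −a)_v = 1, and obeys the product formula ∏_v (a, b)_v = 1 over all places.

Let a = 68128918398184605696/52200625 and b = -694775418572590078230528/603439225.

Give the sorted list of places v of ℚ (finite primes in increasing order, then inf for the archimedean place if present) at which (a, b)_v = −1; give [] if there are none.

Mod squares: a ≡ 1554, b ≡ -1503717. Check v ∈ {∞, 2, 3, 5, 7, 17, 19, 23, 31, 37}.
v=37: a=37^1·(≡14), b=37^1·(≡24) mod 37; (14|37)=-1, (24|37)=-1; (−1)^{1·1·18}·(-1)^1·(-1)^1 = +1.
v=2: v_2(a)=11, v_2(b)=20; units ≡ 1, 3 (mod 8); ε·ε+αω+βω = 0·1+11·1+20·0 ≡ 1  ⇒  (a,b)_2 = -1.
v=7: a=7^3·(≡5), b=7^4·(≡1) mod 7; (5|7)=-1, (1|7)=+1; (−1)^{3·4·3}·(-1)^4·(+1)^3 = +1.
v=5: a=5^-4·(≡1), b=5^-2·(≡3) mod 5; (1|5)=+1, (3|5)=-1; (−1)^{-4·-2·2}·(+1)^-2·(-1)^-4 = +1.
v=23: a=23^4·(≡4), b=23^3·(≡17) mod 23; (4|23)=+1, (17|23)=-1; (−1)^{4·3·11}·(+1)^3·(-1)^4 = +1.
v=31: a=31^2·(≡2), b=31^3·(≡10) mod 31; (2|31)=+1, (10|31)=+1; (−1)^{2·3·15}·(+1)^3·(+1)^2 = +1.
v=∞: 1554 > 0 and -1503717 < 0  ⇒  (a,b)_∞ = +1.
v=3: a=3^3·(≡2), b=3^1·(≡1) mod 3; (2|3)=-1, (1|3)=+1; (−1)^{3·1·1}·(-1)^1·(+1)^3 = +1.
v=17: a=17^-4·(≡5), b=17^-6·(≡15) mod 17; (5|17)=-1, (15|17)=+1; (−1)^{-4·-6·8}·(-1)^-6·(+1)^-4 = +1.
v=19: a=19^2·(≡15), b=19^3·(≡5) mod 19; (15|19)=-1, (5|19)=+1; (−1)^{2·3·9}·(-1)^3·(+1)^2 = -1.
Ram(1554, -1503717) = {2, 19}; no ℚ_2-point on the conic.

[2, 19]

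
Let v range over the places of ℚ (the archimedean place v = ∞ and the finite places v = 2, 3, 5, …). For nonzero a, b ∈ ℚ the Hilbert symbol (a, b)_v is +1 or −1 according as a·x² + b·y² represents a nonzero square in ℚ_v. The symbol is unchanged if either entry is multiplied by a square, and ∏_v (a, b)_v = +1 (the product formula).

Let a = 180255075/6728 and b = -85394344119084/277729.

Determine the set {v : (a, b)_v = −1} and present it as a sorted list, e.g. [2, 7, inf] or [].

[2, 7, 11, 13]

Mod squares: a ≡ 6006, b ≡ -11. Check v ∈ {∞, 2, 3, 5, 7, 11, 13, 17, 29, 31}.
v=3: a=3^1·(≡1), b=3^14·(≡1) mod 3; (1|3)=+1, (1|3)=+1; (−1)^{1·14·1}·(+1)^14·(+1)^1 = +1.
v=11: a=11^1·(≡10), b=11^1·(≡6) mod 11; (10|11)=-1, (6|11)=-1; (−1)^{1·1·5}·(-1)^1·(-1)^1 = -1.
v=17: a=17^0·(≡14), b=17^-2·(≡7) mod 17; (14|17)=-1, (7|17)=-1; (−1)^{0·-2·8}·(-1)^-2·(-1)^0 = +1.
v=29: a=29^-2·(≡19), b=29^0·(≡18) mod 29; (19|29)=-1, (18|29)=-1; (−1)^{-2·0·14}·(-1)^0·(-1)^-2 = +1.
v=5: a=5^2·(≡1), b=5^0·(≡4) mod 5; (1|5)=+1, (4|5)=+1; (−1)^{2·0·2}·(+1)^0·(+1)^2 = +1.
v=2: v_2(a)=-3, v_2(b)=2; units ≡ 3, 5 (mod 8); ε·ε+αω+βω = 1·0+-3·1+2·1 ≡ 1  ⇒  (a,b)_2 = -1.
v=13: a=13^1·(≡2), b=13^2·(≡5) mod 13; (2|13)=-1, (5|13)=-1; (−1)^{1·2·6}·(-1)^2·(-1)^1 = -1.
v=7: a=7^5·(≡1), b=7^4·(≡6) mod 7; (1|7)=+1, (6|7)=-1; (−1)^{5·4·3}·(+1)^4·(-1)^5 = -1.
v=31: a=31^0·(≡26), b=31^-2·(≡25) mod 31; (26|31)=-1, (25|31)=+1; (−1)^{0·-2·15}·(-1)^-2·(+1)^0 = +1.
v=∞: 6006 > 0 and -11 < 0  ⇒  (a,b)_∞ = +1.
Ram(6006, -11) = {2, 7, 11, 13}; no ℚ_2-point on the conic.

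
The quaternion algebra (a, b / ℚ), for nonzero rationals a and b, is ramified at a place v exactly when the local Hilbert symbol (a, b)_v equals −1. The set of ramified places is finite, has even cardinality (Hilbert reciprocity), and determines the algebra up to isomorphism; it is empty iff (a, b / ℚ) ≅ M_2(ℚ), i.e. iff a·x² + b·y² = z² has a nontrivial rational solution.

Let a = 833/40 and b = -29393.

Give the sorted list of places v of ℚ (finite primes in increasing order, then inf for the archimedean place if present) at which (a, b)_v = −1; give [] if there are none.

[5, 19]

(a, b) ≡ (170, -29393) mod (ℚ^×)²; places V = {2, 5, 7, 13, 17, 19, ∞}.
(a,b)_7: α=2, u≡2; β=1, v≡1 (mod 7); (2|7)=+1, (1|7)=+1; sign (−1)^0·+1^1·+1^2 = +1.
(a,b)_17: α=1, u≡11; β=1, v≡5 (mod 17); (11|17)=-1, (5|17)=-1; sign (−1)^0·-1^1·-1^1 = +1.
(a,b)_5: α=-1, u≡1; β=0, v≡2 (mod 5); (1|5)=+1, (2|5)=-1; sign (−1)^0·+1^0·-1^-1 = -1.
(a,b)_∞: sgn(170)=+, sgn(-29393)=−, so +1.
(a,b)_19: α=0, u≡8; β=1, v≡11 (mod 19); (8|19)=-1, (11|19)=+1; sign (−1)^0·-1^1·+1^0 = -1.
(a,b)_13: α=0, u≡1; β=1, v≡1 (mod 13); (1|13)=+1, (1|13)=+1; sign (−1)^0·+1^1·+1^0 = +1.
(a,b)_2: α=-3, β=0; u≡5, v≡7 (mod 8); ε(u)ε(v)=0·1, αω(v)=-3·0, βω(u)=0·1; sum ≡ 0  ⇒  +1.
Ram(170, -29393) = {5, 19}; no ℚ_5-point on the conic.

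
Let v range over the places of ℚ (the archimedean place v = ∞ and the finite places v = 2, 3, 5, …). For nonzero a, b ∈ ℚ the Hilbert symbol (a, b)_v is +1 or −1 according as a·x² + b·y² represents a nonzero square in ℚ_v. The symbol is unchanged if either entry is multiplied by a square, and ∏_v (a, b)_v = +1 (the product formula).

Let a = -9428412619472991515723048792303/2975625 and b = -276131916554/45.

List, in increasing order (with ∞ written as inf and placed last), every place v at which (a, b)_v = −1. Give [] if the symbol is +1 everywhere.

(a, b) ≡ (-10127, -9714130) mod (ℚ^×)²; places V = {2, 3, 5, 13, 17, 19, 23, 29, 41, 43, ∞}.
(a,b)_23: α=-2, u≡1; β=0, v≡8 (mod 23); (1|23)=+1, (8|23)=+1; sign (−1)^0·+1^0·+1^-2 = +1.
(a,b)_2: α=0, β=1; u≡1, v≡7 (mod 8); ε(u)ε(v)=0·1, αω(v)=0·0, βω(u)=1·0; sum ≡ 0  ⇒  +1.
(a,b)_43: α=2, u≡38; β=1, v≡34 (mod 43); (38|43)=+1, (34|43)=-1; sign (−1)^0·+1^1·-1^2 = +1.
(a,b)_41: α=3, u≡20; β=1, v≡37 (mod 41); (20|41)=+1, (37|41)=+1; sign (−1)^0·+1^1·+1^3 = +1.
(a,b)_3: α=-2, u≡1; β=-2, v≡2 (mod 3); (1|3)=+1, (2|3)=-1; sign (−1)^0·+1^-2·-1^-2 = +1.
(a,b)_5: α=-4, u≡2; β=-1, v≡4 (mod 5); (2|5)=-1, (4|5)=+1; sign (−1)^0·-1^-1·+1^-4 = -1.
(a,b)_17: α=2, u≡12; β=0, v≡14 (mod 17); (12|17)=-1, (14|17)=-1; sign (−1)^0·-1^0·-1^2 = +1.
(a,b)_∞: sgn(-10127)=−, sgn(-9714130)=−, so -1.
(a,b)_29: α=6, u≡6; β=3, v≡23 (mod 29); (6|29)=+1, (23|29)=+1; sign (−1)^0·+1^3·+1^6 = +1.
(a,b)_13: α=7, u≡3; β=2, v≡10 (mod 13); (3|13)=+1, (10|13)=+1; sign (−1)^0·+1^2·+1^7 = +1.
(a,b)_19: α=3, u≡10; β=1, v≡16 (mod 19); (10|19)=-1, (16|19)=+1; sign (−1)^1·-1^1·+1^3 = +1.
(-10127, -9714130 / ℚ) ramifies at {5, ∞}: a division algebra.

[5, inf]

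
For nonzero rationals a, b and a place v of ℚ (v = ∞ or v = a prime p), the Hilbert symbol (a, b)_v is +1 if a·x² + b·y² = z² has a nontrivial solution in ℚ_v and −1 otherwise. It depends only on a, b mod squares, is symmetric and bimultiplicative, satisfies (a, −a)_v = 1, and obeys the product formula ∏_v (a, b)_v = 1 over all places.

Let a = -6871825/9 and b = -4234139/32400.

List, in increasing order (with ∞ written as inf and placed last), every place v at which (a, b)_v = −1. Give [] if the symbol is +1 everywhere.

[17, inf]

Mod squares: a ≡ -274873, b ≡ -299. Check v ∈ {∞, 2, 3, 5, 7, 13, 17, 19, 23, 37}.
v=37: a=37^1·(≡14), b=37^0·(≡16) mod 37; (14|37)=-1, (16|37)=+1; (−1)^{1·0·18}·(-1)^0·(+1)^1 = +1.
v=5: a=5^2·(≡3), b=5^-2·(≡1) mod 5; (3|5)=-1, (1|5)=+1; (−1)^{2·-2·2}·(-1)^-2·(+1)^2 = +1.
v=19: a=19^1·(≡1), b=19^0·(≡6) mod 19; (1|19)=+1, (6|19)=+1; (−1)^{1·0·9}·(+1)^0·(+1)^1 = +1.
v=17: a=17^1·(≡2), b=17^2·(≡7) mod 17; (2|17)=+1, (7|17)=-1; (−1)^{1·2·8}·(+1)^2·(-1)^1 = -1.
v=23: a=23^1·(≡2), b=23^1·(≡10) mod 23; (2|23)=+1, (10|23)=-1; (−1)^{1·1·11}·(+1)^1·(-1)^1 = +1.
v=2: v_2(a)=0, v_2(b)=-4; units ≡ 7, 5 (mod 8); ε·ε+αω+βω = 1·0+0·1+-4·0 ≡ 0  ⇒  (a,b)_2 = +1.
v=13: a=13^0·(≡3), b=13^1·(≡3) mod 13; (3|13)=+1, (3|13)=+1; (−1)^{0·1·6}·(+1)^1·(+1)^0 = +1.
v=3: a=3^-2·(≡2), b=3^-4·(≡1) mod 3; (2|3)=-1, (1|3)=+1; (−1)^{-2·-4·1}·(-1)^-4·(+1)^-2 = +1.
v=∞: -274873 < 0 and -299 < 0  ⇒  (a,b)_∞ = -1.
v=7: a=7^0·(≡6), b=7^2·(≡1) mod 7; (6|7)=-1, (1|7)=+1; (−1)^{0·2·3}·(-1)^2·(+1)^0 = +1.
|Ram(-274873, -299)| = 2, even; anisotropic at {17, ∞}.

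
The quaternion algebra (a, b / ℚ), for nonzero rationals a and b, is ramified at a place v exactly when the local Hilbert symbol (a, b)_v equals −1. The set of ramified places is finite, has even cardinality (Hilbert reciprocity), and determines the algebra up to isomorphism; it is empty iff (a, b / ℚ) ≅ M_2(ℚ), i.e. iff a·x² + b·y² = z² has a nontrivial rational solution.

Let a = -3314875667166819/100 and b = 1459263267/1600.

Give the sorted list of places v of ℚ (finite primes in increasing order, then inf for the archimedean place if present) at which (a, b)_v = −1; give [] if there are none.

(a, b) ≡ (-19, 27347) mod (ℚ^×)²; places V = {2, 3, 5, 7, 11, 19, 23, 29, 41, ∞}.
(a,b)_∞: sgn(-19)=−, sgn(27347)=+, so +1.
(a,b)_11: α=0, u≡3; β=2, v≡9 (mod 11); (3|11)=+1, (9|11)=+1; sign (−1)^0·+1^2·+1^0 = +1.
(a,b)_19: α=1, u≡18; β=0, v≡4 (mod 19); (18|19)=-1, (4|19)=+1; sign (−1)^0·-1^0·+1^1 = +1.
(a,b)_7: α=2, u≡4; β=2, v≡5 (mod 7); (4|7)=+1, (5|7)=-1; sign (−1)^0·+1^2·-1^2 = +1.
(a,b)_23: α=4, u≡6; β=1, v≡3 (mod 23); (6|23)=+1, (3|23)=+1; sign (−1)^0·+1^1·+1^4 = +1.
(a,b)_3: α=2, u≡2; β=2, v≡2 (mod 3); (2|3)=-1, (2|3)=-1; sign (−1)^0·-1^2·-1^2 = +1.
(a,b)_5: α=-2, u≡4; β=-2, v≡3 (mod 5); (4|5)=+1, (3|5)=-1; sign (−1)^0·+1^-2·-1^-2 = +1.
(a,b)_2: α=-2, β=-6; u≡5, v≡3 (mod 8); ε(u)ε(v)=0·1, αω(v)=-2·1, βω(u)=-6·1; sum ≡ 0  ⇒  +1.
(a,b)_29: α=2, u≡17; β=1, v≡3 (mod 29); (17|29)=-1, (3|29)=-1; sign (−1)^0·-1^1·-1^2 = -1.
(a,b)_41: α=2, u≡7; β=1, v≡15 (mod 41); (7|41)=-1, (15|41)=-1; sign (−1)^0·-1^1·-1^2 = -1.
|Ram(-19, 27347)| = 2, even; anisotropic at {29, 41}.

[29, 41]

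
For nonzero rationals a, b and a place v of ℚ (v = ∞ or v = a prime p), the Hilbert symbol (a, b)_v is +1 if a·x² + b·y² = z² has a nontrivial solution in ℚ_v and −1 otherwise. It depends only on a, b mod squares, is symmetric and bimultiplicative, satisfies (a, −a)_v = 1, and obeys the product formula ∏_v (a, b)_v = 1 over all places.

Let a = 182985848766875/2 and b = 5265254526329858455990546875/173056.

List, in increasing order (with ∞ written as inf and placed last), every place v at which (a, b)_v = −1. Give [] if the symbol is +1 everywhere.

Mod squares: a ≡ 646, b ≡ 3795. Check v ∈ {∞, 2, 3, 5, 7, 11, 13, 17, 19, 23}.
v=7: a=7^2·(≡2), b=7^2·(≡2) mod 7; (2|7)=+1, (2|7)=+1; (−1)^{2·2·3}·(+1)^2·(+1)^2 = +1.
v=17: a=17^3·(≡15), b=17^6·(≡9) mod 17; (15|17)=+1, (9|17)=+1; (−1)^{3·6·8}·(+1)^6·(+1)^3 = +1.
v=19: a=19^1·(≡14), b=19^4·(≡15) mod 19; (14|19)=-1, (15|19)=-1; (−1)^{1·4·9}·(-1)^4·(-1)^1 = -1.
v=11: a=11^2·(≡6), b=11^3·(≡1) mod 11; (6|11)=-1, (1|11)=+1; (−1)^{2·3·5}·(-1)^3·(+1)^2 = -1.
v=3: a=3^0·(≡1), b=3^3·(≡2) mod 3; (1|3)=+1, (2|3)=-1; (−1)^{0·3·1}·(+1)^3·(-1)^0 = +1.
v=∞: 646 > 0 and 3795 > 0  ⇒  (a,b)_∞ = +1.
v=13: a=13^0·(≡12), b=13^-2·(≡4) mod 13; (12|13)=+1, (4|13)=+1; (−1)^{0·-2·6}·(+1)^-2·(+1)^0 = +1.
v=23: a=23^2·(≡8), b=23^3·(≡12) mod 23; (8|23)=+1, (12|23)=+1; (−1)^{2·3·11}·(+1)^3·(+1)^2 = +1.
v=2: v_2(a)=-1, v_2(b)=-10; units ≡ 3, 3 (mod 8); ε·ε+αω+βω = 1·1+-1·1+-10·1 ≡ 0  ⇒  (a,b)_2 = +1.
v=5: a=5^4·(≡1), b=5^7·(≡4) mod 5; (1|5)=+1, (4|5)=+1; (−1)^{4·7·2}·(+1)^7·(+1)^4 = +1.
|Ram(646, 3795)| = 2, even; anisotropic at {11, 19}.

[11, 19]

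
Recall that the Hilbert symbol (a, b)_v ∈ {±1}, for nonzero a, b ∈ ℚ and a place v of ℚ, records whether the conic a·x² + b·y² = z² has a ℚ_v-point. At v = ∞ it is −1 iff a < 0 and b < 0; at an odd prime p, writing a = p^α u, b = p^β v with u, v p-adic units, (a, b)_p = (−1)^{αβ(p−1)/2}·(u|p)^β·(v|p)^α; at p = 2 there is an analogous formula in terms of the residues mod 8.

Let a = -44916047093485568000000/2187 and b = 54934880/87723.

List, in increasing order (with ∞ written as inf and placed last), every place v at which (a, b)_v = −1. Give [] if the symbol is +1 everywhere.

[7, 11]

(a, b) ≡ (-231, 4290) mod (ℚ^×)²; places V = {2, 3, 5, 7, 11, 13, 19, 29, ∞}.
(a,b)_19: α=0, u≡6; β=-2, v≡12 (mod 19); (6|19)=+1, (12|19)=-1; sign (−1)^0·+1^-2·-1^0 = +1.
(a,b)_7: α=3, u≡2; β=4, v≡3 (mod 7); (2|7)=+1, (3|7)=-1; sign (−1)^0·+1^4·-1^3 = -1.
(a,b)_∞: sgn(-231)=−, sgn(4290)=+, so +1.
(a,b)_2: α=18, β=5; u≡1, v≡1 (mod 8); ε(u)ε(v)=0·0, αω(v)=18·0, βω(u)=5·0; sum ≡ 0  ⇒  +1.
(a,b)_11: α=3, u≡1; β=1, v≡4 (mod 11); (1|11)=+1, (4|11)=+1; sign (−1)^1·+1^1·+1^3 = -1.
(a,b)_5: α=6, u≡4; β=1, v≡2 (mod 5); (4|5)=+1, (2|5)=-1; sign (−1)^0·+1^1·-1^6 = +1.
(a,b)_29: α=2, u≡16; β=0, v≡26 (mod 29); (16|29)=+1, (26|29)=-1; sign (−1)^0·+1^0·-1^2 = +1.
(a,b)_3: α=-7, u≡1; β=-5, v≡2 (mod 3); (1|3)=+1, (2|3)=-1; sign (−1)^1·+1^-5·-1^-7 = +1.
(a,b)_13: α=4, u≡3; β=1, v≡7 (mod 13); (3|13)=+1, (7|13)=-1; sign (−1)^0·+1^1·-1^4 = +1.
(-231, 4290 / ℚ) ramifies at {7, 11}: a division algebra.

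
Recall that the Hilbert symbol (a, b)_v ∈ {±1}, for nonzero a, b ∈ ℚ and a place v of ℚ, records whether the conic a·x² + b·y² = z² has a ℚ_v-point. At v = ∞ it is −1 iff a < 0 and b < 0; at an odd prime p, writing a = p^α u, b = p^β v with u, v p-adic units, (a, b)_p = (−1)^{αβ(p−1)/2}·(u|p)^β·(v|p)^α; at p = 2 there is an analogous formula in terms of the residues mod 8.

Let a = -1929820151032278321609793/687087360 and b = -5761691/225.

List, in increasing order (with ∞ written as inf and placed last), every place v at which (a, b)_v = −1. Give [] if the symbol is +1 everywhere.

Mod squares: a ≡ -20861295, b ≡ -6851. Check v ∈ {∞, 2, 3, 5, 7, 11, 13, 17, 29, 31, 47}.
v=7: a=7^5·(≡4), b=7^0·(≡2) mod 7; (4|7)=+1, (2|7)=+1; (−1)^{5·0·3}·(+1)^0·(+1)^5 = +1.
v=13: a=13^3·(≡11), b=13^1·(≡7) mod 13; (11|13)=-1, (7|13)=-1; (−1)^{3·1·6}·(-1)^1·(-1)^3 = +1.
v=17: a=17^3·(≡11), b=17^1·(≡10) mod 17; (11|17)=-1, (10|17)=-1; (−1)^{3·1·8}·(-1)^1·(-1)^3 = +1.
v=31: a=31^3·(≡29), b=31^1·(≡29) mod 31; (29|31)=-1, (29|31)=-1; (−1)^{3·1·15}·(-1)^1·(-1)^3 = -1.
v=5: a=5^-1·(≡1), b=5^-2·(≡1) mod 5; (1|5)=+1, (1|5)=+1; (−1)^{-1·-2·2}·(+1)^-2·(+1)^-1 = +1.
v=2: v_2(a)=-8, v_2(b)=0; units ≡ 1, 5 (mod 8); ε·ε+αω+βω = 0·0+-8·1+0·0 ≡ 0  ⇒  (a,b)_2 = +1.
v=29: a=29^3·(≡17), b=29^2·(≡1) mod 29; (17|29)=-1, (1|29)=+1; (−1)^{3·2·14}·(-1)^2·(+1)^3 = +1.
v=47: a=47^-2·(≡46), b=47^0·(≡29) mod 47; (46|47)=-1, (29|47)=-1; (−1)^{-2·0·23}·(-1)^0·(-1)^-2 = +1.
v=11: a=11^4·(≡2), b=11^0·(≡2) mod 11; (2|11)=-1, (2|11)=-1; (−1)^{4·0·5}·(-1)^0·(-1)^4 = +1.
v=3: a=3^-5·(≡1), b=3^-2·(≡1) mod 3; (1|3)=+1, (1|3)=+1; (−1)^{-5·-2·1}·(+1)^-2·(+1)^-5 = +1.
v=∞: -20861295 < 0 and -6851 < 0  ⇒  (a,b)_∞ = -1.
(-20861295, -6851 / ℚ) ramifies at {31, ∞}: a division algebra.

[31, inf]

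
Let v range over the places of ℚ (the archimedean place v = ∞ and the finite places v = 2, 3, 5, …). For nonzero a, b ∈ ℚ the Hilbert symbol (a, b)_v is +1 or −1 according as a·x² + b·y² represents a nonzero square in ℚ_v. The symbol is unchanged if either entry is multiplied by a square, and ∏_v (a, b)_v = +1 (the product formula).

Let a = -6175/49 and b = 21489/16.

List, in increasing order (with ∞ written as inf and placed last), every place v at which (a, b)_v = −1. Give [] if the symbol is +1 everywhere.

(a, b) ≡ (-247, 21489) mod (ℚ^×)²; places V = {2, 3, 5, 7, 13, 19, 29, ∞}.
(a,b)_2: α=0, β=-4; u≡1, v≡1 (mod 8); ε(u)ε(v)=0·0, αω(v)=0·0, βω(u)=-4·0; sum ≡ 0  ⇒  +1.
(a,b)_∞: sgn(-247)=−, sgn(21489)=+, so +1.
(a,b)_7: α=-2, u≡6; β=0, v≡3 (mod 7); (6|7)=-1, (3|7)=-1; sign (−1)^0·-1^0·-1^-2 = +1.
(a,b)_13: α=1, u≡11; β=1, v≡5 (mod 13); (11|13)=-1, (5|13)=-1; sign (−1)^0·-1^1·-1^1 = +1.
(a,b)_3: α=0, u≡2; β=1, v≡2 (mod 3); (2|3)=-1, (2|3)=-1; sign (−1)^0·-1^1·-1^0 = -1.
(a,b)_29: α=0, u≡3; β=1, v≡1 (mod 29); (3|29)=-1, (1|29)=+1; sign (−1)^0·-1^1·+1^0 = -1.
(a,b)_19: α=1, u≡5; β=1, v≡3 (mod 19); (5|19)=+1, (3|19)=-1; sign (−1)^1·+1^1·-1^1 = +1.
(a,b)_5: α=2, u≡2; β=0, v≡4 (mod 5); (2|5)=-1, (4|5)=+1; sign (−1)^0·-1^0·+1^2 = +1.
Ram(-247, 21489) = {3, 29}; no ℚ_3-point on the conic.

[3, 29]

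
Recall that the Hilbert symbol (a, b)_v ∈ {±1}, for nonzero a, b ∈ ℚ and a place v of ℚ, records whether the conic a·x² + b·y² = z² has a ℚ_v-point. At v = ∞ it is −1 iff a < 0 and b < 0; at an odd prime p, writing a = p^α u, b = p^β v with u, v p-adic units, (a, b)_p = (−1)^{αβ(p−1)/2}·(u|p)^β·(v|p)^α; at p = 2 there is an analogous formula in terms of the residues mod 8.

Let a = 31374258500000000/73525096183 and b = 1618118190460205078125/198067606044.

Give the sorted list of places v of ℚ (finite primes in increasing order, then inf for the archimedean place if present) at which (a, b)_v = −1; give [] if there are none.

Mod squares: a ≡ 455, b ≡ 3003. Check v ∈ {∞, 2, 3, 5, 7, 11, 13}.
v=2: v_2(a)=8, v_2(b)=-2; units ≡ 7, 3 (mod 8); ε·ε+αω+βω = 1·1+8·1+-2·0 ≡ 1  ⇒  (a,b)_2 = -1.
v=13: a=13^7·(≡1), b=13^9·(≡3) mod 13; (1|13)=+1, (3|13)=+1; (−1)^{7·9·6}·(+1)^9·(+1)^7 = +1.
v=∞: 455 > 0 and 3003 > 0  ⇒  (a,b)_∞ = +1.
v=11: a=11^-8·(≡1), b=11^-9·(≡9) mod 11; (1|11)=+1, (9|11)=+1; (−1)^{-8·-9·5}·(+1)^-9·(+1)^-8 = +1.
v=3: a=3^0·(≡2), b=3^-1·(≡2) mod 3; (2|3)=-1, (2|3)=-1; (−1)^{0·-1·1}·(-1)^-1·(-1)^0 = -1.
v=5: a=5^9·(≡4), b=5^16·(≡2) mod 5; (4|5)=+1, (2|5)=-1; (−1)^{9·16·2}·(+1)^16·(-1)^9 = -1.
v=7: a=7^-3·(≡2), b=7^-1·(≡1) mod 7; (2|7)=+1, (1|7)=+1; (−1)^{-3·-1·3}·(+1)^-1·(+1)^-3 = -1.
Ram(455, 3003) = {2, 3, 5, 7}; no ℚ_2-point on the conic.

[2, 3, 5, 7]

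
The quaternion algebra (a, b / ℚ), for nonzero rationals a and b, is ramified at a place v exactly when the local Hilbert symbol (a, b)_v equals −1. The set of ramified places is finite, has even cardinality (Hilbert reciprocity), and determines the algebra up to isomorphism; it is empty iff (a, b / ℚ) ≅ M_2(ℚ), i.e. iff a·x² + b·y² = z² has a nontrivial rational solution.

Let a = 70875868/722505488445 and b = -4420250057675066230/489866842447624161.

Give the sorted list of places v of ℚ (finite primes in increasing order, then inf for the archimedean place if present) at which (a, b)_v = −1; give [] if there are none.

[2, 5]

(a, b) ≡ (35, -70) mod (ℚ^×)²; places V = {2, 3, 5, 7, 11, 13, 19, 23, 37, 41, 43, ∞}.
(a,b)_43: α=2, u≡36; β=0, v≡25 (mod 43); (36|43)=+1, (25|43)=+1; sign (−1)^0·+1^0·+1^2 = +1.
(a,b)_23: α=0, u≡18; β=-2, v≡5 (mod 23); (18|23)=+1, (5|23)=-1; sign (−1)^0·+1^-2·-1^0 = +1.
(a,b)_7: α=1, u≡5; β=1, v≡1 (mod 7); (5|7)=-1, (1|7)=+1; sign (−1)^1·-1^1·+1^1 = +1.
(a,b)_13: α=-2, u≡12; β=-6, v≡5 (mod 13); (12|13)=+1, (5|13)=-1; sign (−1)^0·+1^-6·-1^-2 = +1.
(a,b)_5: α=-1, u≡2; β=1, v≡4 (mod 5); (2|5)=-1, (4|5)=+1; sign (−1)^0·-1^1·+1^-1 = -1.
(a,b)_∞: sgn(35)=+, sgn(-70)=−, so +1.
(a,b)_37: α=2, u≡35; β=6, v≡34 (mod 37); (35|37)=-1, (34|37)=+1; sign (−1)^0·-1^6·+1^2 = +1.
(a,b)_3: α=-8, u≡2; β=-12, v≡2 (mod 3); (2|3)=-1, (2|3)=-1; sign (−1)^0·-1^-12·-1^-8 = +1.
(a,b)_11: α=0, u≡2; β=4, v≡7 (mod 11); (2|11)=-1, (7|11)=-1; sign (−1)^0·-1^4·-1^0 = +1.
(a,b)_19: α=-4, u≡1; β=-2, v≡7 (mod 19); (1|19)=+1, (7|19)=+1; sign (−1)^0·+1^-2·+1^-4 = +1.
(a,b)_41: α=0, u≡29; β=2, v≡3 (mod 41); (29|41)=-1, (3|41)=-1; sign (−1)^0·-1^2·-1^0 = +1.
(a,b)_2: α=2, β=1; u≡3, v≡5 (mod 8); ε(u)ε(v)=1·0, αω(v)=2·1, βω(u)=1·1; sum ≡ 1  ⇒  -1.
|Ram(35, -70)| = 2, even; anisotropic at {2, 5}.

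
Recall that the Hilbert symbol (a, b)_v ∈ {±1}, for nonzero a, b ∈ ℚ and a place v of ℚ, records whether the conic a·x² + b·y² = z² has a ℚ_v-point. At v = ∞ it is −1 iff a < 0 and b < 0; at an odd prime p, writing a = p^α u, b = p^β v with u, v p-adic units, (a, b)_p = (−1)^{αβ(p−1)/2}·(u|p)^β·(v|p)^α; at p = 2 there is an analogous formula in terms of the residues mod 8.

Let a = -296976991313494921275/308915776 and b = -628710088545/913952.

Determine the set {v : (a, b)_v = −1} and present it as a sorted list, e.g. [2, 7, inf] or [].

(a, b) ≡ (-11, -13090) mod (ℚ^×)²; places V = {2, 3, 5, 7, 11, 13, 17, ∞}.
(a,b)_5: α=2, u≡4; β=1, v≡3 (mod 5); (4|5)=+1, (3|5)=-1; sign (−1)^0·+1^1·-1^2 = +1.
(a,b)_11: α=7, u≡2; β=5, v≡1 (mod 11); (2|11)=-1, (1|11)=+1; sign (−1)^1·-1^5·+1^7 = +1.
(a,b)_3: α=16, u≡1; β=8, v≡2 (mod 3); (1|3)=+1, (2|3)=-1; sign (−1)^0·+1^8·-1^16 = +1.
(a,b)_2: α=-6, β=-5; u≡5, v≡7 (mod 8); ε(u)ε(v)=0·1, αω(v)=-6·0, βω(u)=-5·1; sum ≡ 1  ⇒  -1.
(a,b)_13: α=-6, u≡2; β=-4, v≡12 (mod 13); (2|13)=-1, (12|13)=+1; sign (−1)^0·-1^-4·+1^-6 = +1.
(a,b)_7: α=2, u≡5; β=1, v≡6 (mod 7); (5|7)=-1, (6|7)=-1; sign (−1)^0·-1^1·-1^2 = -1.
(a,b)_17: α=2, u≡12; β=1, v≡12 (mod 17); (12|17)=-1, (12|17)=-1; sign (−1)^0·-1^1·-1^2 = -1.
(a,b)_∞: sgn(-11)=−, sgn(-13090)=−, so -1.
Ram(-11, -13090) = {2, 7, 17, ∞}; no ℚ_2-point on the conic.

[2, 7, 17, inf]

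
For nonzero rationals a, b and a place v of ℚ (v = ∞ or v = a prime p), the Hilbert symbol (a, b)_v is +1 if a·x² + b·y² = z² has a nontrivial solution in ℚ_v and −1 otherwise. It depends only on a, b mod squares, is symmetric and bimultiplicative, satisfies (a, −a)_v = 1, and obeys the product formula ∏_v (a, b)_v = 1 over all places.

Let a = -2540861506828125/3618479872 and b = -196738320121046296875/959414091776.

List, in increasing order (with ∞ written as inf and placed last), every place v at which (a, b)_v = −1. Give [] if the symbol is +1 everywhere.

Mod squares: a ≡ -91, b ≡ -1247. Check v ∈ {∞, 2, 3, 5, 7, 13, 17, 29, 43}.
v=29: a=29^-2·(≡4), b=29^-3·(≡19) mod 29; (4|29)=+1, (19|29)=-1; (−1)^{-2·-3·14}·(+1)^-3·(-1)^-2 = +1.
v=5: a=5^6·(≡4), b=5^6·(≡2) mod 5; (4|5)=+1, (2|5)=-1; (−1)^{6·6·2}·(+1)^6·(-1)^6 = +1.
v=43: a=43^2·(≡4), b=43^3·(≡35) mod 43; (4|43)=+1, (35|43)=+1; (−1)^{2·3·21}·(+1)^3·(+1)^2 = +1.
v=∞: -91 < 0 and -1247 < 0  ⇒  (a,b)_∞ = -1.
v=7: a=7^-5·(≡4), b=7^-4·(≡3) mod 7; (4|7)=+1, (3|7)=-1; (−1)^{-5·-4·3}·(+1)^-4·(-1)^-5 = -1.
v=3: a=3^4·(≡2), b=3^8·(≡1) mod 3; (2|3)=-1, (1|3)=+1; (−1)^{4·8·1}·(-1)^8·(+1)^4 = +1.
v=13: a=13^1·(≡6), b=13^0·(≡3) mod 13; (6|13)=-1, (3|13)=+1; (−1)^{1·0·6}·(-1)^0·(+1)^1 = +1.
v=2: v_2(a)=-8, v_2(b)=-14; units ≡ 5, 1 (mod 8); ε·ε+αω+βω = 0·0+-8·0+-14·1 ≡ 0  ⇒  (a,b)_2 = +1.
v=17: a=17^4·(≡3), b=17^6·(≡12) mod 17; (3|17)=-1, (12|17)=-1; (−1)^{4·6·8}·(-1)^6·(-1)^4 = +1.
(-91, -1247 / ℚ) ramifies at {7, ∞}: a division algebra.

[7, inf]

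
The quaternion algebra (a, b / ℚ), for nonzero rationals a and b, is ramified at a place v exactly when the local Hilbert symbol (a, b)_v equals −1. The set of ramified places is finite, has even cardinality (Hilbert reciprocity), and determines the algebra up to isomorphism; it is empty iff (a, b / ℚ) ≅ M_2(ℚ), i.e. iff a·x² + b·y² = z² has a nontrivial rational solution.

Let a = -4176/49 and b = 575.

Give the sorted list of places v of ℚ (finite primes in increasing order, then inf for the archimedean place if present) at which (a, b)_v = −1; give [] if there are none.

[2, 23]

(a, b) ≡ (-29, 23) mod (ℚ^×)²; places V = {2, 3, 5, 7, 23, 29, ∞}.
(a,b)_5: α=0, u≡1; β=2, v≡3 (mod 5); (1|5)=+1, (3|5)=-1; sign (−1)^0·+1^2·-1^0 = +1.
(a,b)_29: α=1, u≡16; β=0, v≡24 (mod 29); (16|29)=+1, (24|29)=+1; sign (−1)^0·+1^0·+1^1 = +1.
(a,b)_23: α=0, u≡11; β=1, v≡2 (mod 23); (11|23)=-1, (2|23)=+1; sign (−1)^0·-1^1·+1^0 = -1.
(a,b)_3: α=2, u≡1; β=0, v≡2 (mod 3); (1|3)=+1, (2|3)=-1; sign (−1)^0·+1^0·-1^2 = +1.
(a,b)_∞: sgn(-29)=−, sgn(23)=+, so +1.
(a,b)_2: α=4, β=0; u≡3, v≡7 (mod 8); ε(u)ε(v)=1·1, αω(v)=4·0, βω(u)=0·1; sum ≡ 1  ⇒  -1.
(a,b)_7: α=-2, u≡3; β=0, v≡1 (mod 7); (3|7)=-1, (1|7)=+1; sign (−1)^0·-1^0·+1^-2 = +1.
|Ram(-29, 23)| = 2, even; anisotropic at {2, 23}.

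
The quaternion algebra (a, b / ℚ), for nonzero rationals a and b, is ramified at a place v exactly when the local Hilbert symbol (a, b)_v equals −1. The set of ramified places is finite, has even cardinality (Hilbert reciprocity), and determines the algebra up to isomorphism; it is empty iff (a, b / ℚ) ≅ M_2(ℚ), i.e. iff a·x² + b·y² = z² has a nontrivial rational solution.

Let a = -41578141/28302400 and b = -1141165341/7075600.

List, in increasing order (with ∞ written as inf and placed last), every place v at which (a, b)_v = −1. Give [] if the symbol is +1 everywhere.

[2, 29, 41, inf]

(a, b) ≡ (-1189, -29) mod (ℚ^×)²; places V = {2, 3, 5, 7, 11, 17, 19, 29, 41, ∞}.
(a,b)_17: α=2, u≡2; β=2, v≡7 (mod 17); (2|17)=+1, (7|17)=-1; sign (−1)^0·+1^2·-1^2 = +1.
(a,b)_7: α=-2, u≡2; β=-2, v≡5 (mod 7); (2|7)=+1, (5|7)=-1; sign (−1)^0·+1^-2·-1^-2 = +1.
(a,b)_3: α=0, u≡2; β=4, v≡1 (mod 3); (2|3)=-1, (1|3)=+1; sign (−1)^0·-1^4·+1^0 = +1.
(a,b)_29: α=1, u≡17; β=1, v≡1 (mod 29); (17|29)=-1, (1|29)=+1; sign (−1)^0·-1^1·+1^1 = -1.
(a,b)_19: α=-2, u≡12; β=-2, v≡16 (mod 19); (12|19)=-1, (16|19)=+1; sign (−1)^0·-1^-2·+1^-2 = +1.
(a,b)_∞: sgn(-1189)=−, sgn(-29)=−, so -1.
(a,b)_11: α=2, u≡6; β=0, v≡9 (mod 11); (6|11)=-1, (9|11)=+1; sign (−1)^0·-1^0·+1^2 = +1.
(a,b)_5: α=-2, u≡4; β=-2, v≡1 (mod 5); (4|5)=+1, (1|5)=+1; sign (−1)^0·+1^-2·+1^-2 = +1.
(a,b)_2: α=-6, β=-4; u≡3, v≡3 (mod 8); ε(u)ε(v)=1·1, αω(v)=-6·1, βω(u)=-4·1; sum ≡ 1  ⇒  -1.
(a,b)_41: α=1, u≡11; β=2, v≡22 (mod 41); (11|41)=-1, (22|41)=-1; sign (−1)^0·-1^2·-1^1 = -1.
(-1189, -29 / ℚ) ramifies at {2, 29, 41, ∞}: a division algebra.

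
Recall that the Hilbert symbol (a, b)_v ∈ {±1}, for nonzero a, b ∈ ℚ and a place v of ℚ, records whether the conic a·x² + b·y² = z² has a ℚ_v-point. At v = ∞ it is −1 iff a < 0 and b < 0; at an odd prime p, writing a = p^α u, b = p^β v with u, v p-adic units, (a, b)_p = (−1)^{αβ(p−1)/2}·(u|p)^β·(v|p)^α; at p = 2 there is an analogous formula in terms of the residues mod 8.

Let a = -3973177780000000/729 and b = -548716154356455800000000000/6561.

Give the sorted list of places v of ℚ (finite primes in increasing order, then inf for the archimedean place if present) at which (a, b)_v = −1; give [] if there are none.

[11, inf]

Mod squares: a ≡ -28405, b ≡ -12155. Check v ∈ {∞, 2, 3, 5, 11, 13, 17, 19, 23}.
v=11: a=11^2·(≡10), b=11^3·(≡8) mod 11; (10|11)=-1, (8|11)=-1; (−1)^{2·3·5}·(-1)^3·(-1)^2 = -1.
v=13: a=13^1·(≡4), b=13^3·(≡10) mod 13; (4|13)=+1, (10|13)=+1; (−1)^{1·3·6}·(+1)^3·(+1)^1 = +1.
v=19: a=19^1·(≡11), b=19^2·(≡5) mod 19; (11|19)=+1, (5|19)=+1; (−1)^{1·2·9}·(+1)^2·(+1)^1 = +1.
v=∞: -28405 < 0 and -12155 < 0  ⇒  (a,b)_∞ = -1.
v=17: a=17^2·(≡13), b=17^3·(≡8) mod 17; (13|17)=+1, (8|17)=+1; (−1)^{2·3·8}·(+1)^3·(+1)^2 = +1.
v=23: a=23^1·(≡14), b=23^2·(≡3) mod 23; (14|23)=-1, (3|23)=+1; (−1)^{1·2·11}·(-1)^2·(+1)^1 = +1.
v=5: a=5^7·(≡4), b=5^11·(≡1) mod 5; (4|5)=+1, (1|5)=+1; (−1)^{7·11·2}·(+1)^11·(+1)^7 = +1.
v=3: a=3^-6·(≡2), b=3^-8·(≡1) mod 3; (2|3)=-1, (1|3)=+1; (−1)^{-6·-8·1}·(-1)^-8·(+1)^-6 = +1.
v=2: v_2(a)=8, v_2(b)=12; units ≡ 3, 5 (mod 8); ε·ε+αω+βω = 1·0+8·1+12·1 ≡ 0  ⇒  (a,b)_2 = +1.
Ram(-28405, -12155) = {11, ∞}; no ℚ_11-point on the conic.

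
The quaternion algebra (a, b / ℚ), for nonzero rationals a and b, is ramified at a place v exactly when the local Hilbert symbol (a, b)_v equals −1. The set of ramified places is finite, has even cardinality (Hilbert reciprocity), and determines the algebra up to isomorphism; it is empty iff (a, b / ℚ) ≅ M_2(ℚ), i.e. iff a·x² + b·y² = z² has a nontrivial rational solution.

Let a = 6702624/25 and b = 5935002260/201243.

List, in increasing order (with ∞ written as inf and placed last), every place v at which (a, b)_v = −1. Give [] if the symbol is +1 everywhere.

[17, 19]

Mod squares: a ≡ 34, b ≡ 53295. Check v ∈ {∞, 2, 3, 5, 7, 11, 17, 19, 37}.
v=7: a=7^0·(≡3), b=7^-2·(≡1) mod 7; (3|7)=-1, (1|7)=+1; (−1)^{0·-2·3}·(-1)^-2·(+1)^0 = +1.
v=∞: 34 > 0 and 53295 > 0  ⇒  (a,b)_∞ = +1.
v=2: v_2(a)=5, v_2(b)=2; units ≡ 1, 7 (mod 8); ε·ε+αω+βω = 0·1+5·0+2·0 ≡ 0  ⇒  (a,b)_2 = +1.
v=37: a=37^2·(≡36), b=37^-2·(≡19) mod 37; (36|37)=+1, (19|37)=-1; (−1)^{2·-2·18}·(+1)^-2·(-1)^2 = +1.
v=3: a=3^2·(≡1), b=3^-1·(≡2) mod 3; (1|3)=+1, (2|3)=-1; (−1)^{2·-1·1}·(+1)^-1·(-1)^2 = +1.
v=5: a=5^-2·(≡4), b=5^1·(≡4) mod 5; (4|5)=+1, (4|5)=+1; (−1)^{-2·1·2}·(+1)^1·(+1)^-2 = +1.
v=19: a=19^0·(≡18), b=19^1·(≡2) mod 19; (18|19)=-1, (2|19)=-1; (−1)^{0·1·9}·(-1)^1·(-1)^0 = -1.
v=17: a=17^1·(≡1), b=17^5·(≡12) mod 17; (1|17)=+1, (12|17)=-1; (−1)^{1·5·8}·(+1)^5·(-1)^1 = -1.
v=11: a=11^0·(≡9), b=11^1·(≡3) mod 11; (9|11)=+1, (3|11)=+1; (−1)^{0·1·5}·(+1)^1·(+1)^0 = +1.
(34, 53295 / ℚ) ramifies at {17, 19}: a division algebra.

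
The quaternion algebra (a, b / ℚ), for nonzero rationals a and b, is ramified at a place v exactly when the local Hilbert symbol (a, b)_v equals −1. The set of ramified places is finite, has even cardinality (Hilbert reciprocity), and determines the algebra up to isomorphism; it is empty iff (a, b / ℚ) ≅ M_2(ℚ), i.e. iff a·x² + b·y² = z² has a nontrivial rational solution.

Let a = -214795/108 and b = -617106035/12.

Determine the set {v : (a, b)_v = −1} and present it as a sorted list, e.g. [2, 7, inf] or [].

[2, 5, 17, inf]

(a, b) ≡ (-1785, -105) mod (ℚ^×)²; places V = {2, 3, 5, 7, 13, 17, 19, ∞}.
(a,b)_17: α=1, u≡5; β=2, v≡6 (mod 17); (5|17)=-1, (6|17)=-1; sign (−1)^0·-1^2·-1^1 = -1.
(a,b)_∞: sgn(-1785)=−, sgn(-105)=−, so -1.
(a,b)_19: α=2, u≡1; β=2, v≡17 (mod 19); (1|19)=+1, (17|19)=+1; sign (−1)^0·+1^2·+1^2 = +1.
(a,b)_5: α=1, u≡2; β=1, v≡4 (mod 5); (2|5)=-1, (4|5)=+1; sign (−1)^0·-1^1·+1^1 = -1.
(a,b)_7: α=1, u≡1; β=1, v≡6 (mod 7); (1|7)=+1, (6|7)=-1; sign (−1)^1·+1^1·-1^1 = +1.
(a,b)_3: α=-3, u≡2; β=-1, v≡1 (mod 3); (2|3)=-1, (1|3)=+1; sign (−1)^1·-1^-1·+1^-3 = +1.
(a,b)_2: α=-2, β=-2; u≡7, v≡7 (mod 8); ε(u)ε(v)=1·1, αω(v)=-2·0, βω(u)=-2·0; sum ≡ 1  ⇒  -1.
(a,b)_13: α=0, u≡1; β=2, v≡10 (mod 13); (1|13)=+1, (10|13)=+1; sign (−1)^0·+1^2·+1^0 = +1.
|Ram(-1785, -105)| = 4, even; anisotropic at {2, 5, 17, ∞}.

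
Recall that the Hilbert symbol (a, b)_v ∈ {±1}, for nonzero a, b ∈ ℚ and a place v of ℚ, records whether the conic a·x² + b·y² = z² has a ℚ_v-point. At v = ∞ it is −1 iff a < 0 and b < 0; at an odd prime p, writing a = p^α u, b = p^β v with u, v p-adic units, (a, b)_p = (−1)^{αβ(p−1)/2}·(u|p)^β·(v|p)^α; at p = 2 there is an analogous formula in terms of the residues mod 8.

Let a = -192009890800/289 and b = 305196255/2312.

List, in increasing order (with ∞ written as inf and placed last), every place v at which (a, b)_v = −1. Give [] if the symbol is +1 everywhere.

(a, b) ≡ (-7, 910) mod (ℚ^×)²; places V = {2, 3, 5, 7, 13, 17, ∞}.
(a,b)_2: α=4, β=-3; u≡1, v≡7 (mod 8); ε(u)ε(v)=0·1, αω(v)=4·0, βω(u)=-3·0; sum ≡ 0  ⇒  +1.
(a,b)_13: α=4, u≡11; β=3, v≡8 (mod 13); (11|13)=-1, (8|13)=-1; sign (−1)^0·-1^3·-1^4 = -1.
(a,b)_17: α=-2, u≡3; β=-2, v≡4 (mod 17); (3|17)=-1, (4|17)=+1; sign (−1)^0·-1^-2·+1^-2 = +1.
(a,b)_3: α=0, u≡2; β=4, v≡1 (mod 3); (2|3)=-1, (1|3)=+1; sign (−1)^0·-1^4·+1^0 = +1.
(a,b)_7: α=5, u≡3; β=3, v≡4 (mod 7); (3|7)=-1, (4|7)=+1; sign (−1)^1·-1^3·+1^5 = +1.
(a,b)_5: α=2, u≡2; β=1, v≡3 (mod 5); (2|5)=-1, (3|5)=-1; sign (−1)^0·-1^1·-1^2 = -1.
(a,b)_∞: sgn(-7)=−, sgn(910)=+, so +1.
(-7, 910 / ℚ) ramifies at {5, 13}: a division algebra.

[5, 13]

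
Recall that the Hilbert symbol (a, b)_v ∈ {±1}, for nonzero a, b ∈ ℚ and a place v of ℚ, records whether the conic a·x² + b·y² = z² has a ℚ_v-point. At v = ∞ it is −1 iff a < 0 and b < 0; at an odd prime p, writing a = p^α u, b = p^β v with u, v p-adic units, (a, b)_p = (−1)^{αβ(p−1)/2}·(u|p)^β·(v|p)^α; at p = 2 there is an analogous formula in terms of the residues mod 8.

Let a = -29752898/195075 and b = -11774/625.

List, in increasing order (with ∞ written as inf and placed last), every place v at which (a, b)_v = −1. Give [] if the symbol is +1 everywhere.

[2, inf]

Mod squares: a ≡ -6, b ≡ -14. Check v ∈ {∞, 2, 3, 5, 7, 17, 19, 29}.
v=19: a=19^2·(≡2), b=19^0·(≡16) mod 19; (2|19)=-1, (16|19)=+1; (−1)^{2·0·9}·(-1)^0·(+1)^2 = +1.
v=3: a=3^-3·(≡1), b=3^0·(≡1) mod 3; (1|3)=+1, (1|3)=+1; (−1)^{-3·0·1}·(+1)^0·(+1)^-3 = +1.
v=17: a=17^-2·(≡5), b=17^0·(≡11) mod 17; (5|17)=-1, (11|17)=-1; (−1)^{-2·0·8}·(-1)^0·(-1)^-2 = +1.
v=7: a=7^2·(≡1), b=7^1·(≡6) mod 7; (1|7)=+1, (6|7)=-1; (−1)^{2·1·3}·(+1)^1·(-1)^2 = +1.
v=2: v_2(a)=1, v_2(b)=1; units ≡ 5, 1 (mod 8); ε·ε+αω+βω = 0·0+1·0+1·1 ≡ 1  ⇒  (a,b)_2 = -1.
v=29: a=29^2·(≡7), b=29^2·(≡10) mod 29; (7|29)=+1, (10|29)=-1; (−1)^{2·2·14}·(+1)^2·(-1)^2 = +1.
v=∞: -6 < 0 and -14 < 0  ⇒  (a,b)_∞ = -1.
v=5: a=5^-2·(≡4), b=5^-4·(≡1) mod 5; (4|5)=+1, (1|5)=+1; (−1)^{-2·-4·2}·(+1)^-4·(+1)^-2 = +1.
Ram(-6, -14) = {2, ∞}; no ℚ_2-point on the conic.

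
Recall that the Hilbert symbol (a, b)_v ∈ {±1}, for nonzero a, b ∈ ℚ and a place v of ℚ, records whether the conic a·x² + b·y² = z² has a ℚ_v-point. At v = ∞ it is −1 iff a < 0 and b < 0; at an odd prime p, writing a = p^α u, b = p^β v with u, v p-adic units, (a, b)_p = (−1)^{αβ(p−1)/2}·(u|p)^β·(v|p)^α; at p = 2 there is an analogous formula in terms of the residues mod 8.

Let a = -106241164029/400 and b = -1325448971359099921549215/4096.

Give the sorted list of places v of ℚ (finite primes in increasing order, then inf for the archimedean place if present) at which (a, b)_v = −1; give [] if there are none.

[3, 7, 11, inf]

Mod squares: a ≡ -1309, b ≡ -15015. Check v ∈ {∞, 2, 3, 5, 7, 11, 13, 17}.
v=5: a=5^-2·(≡1), b=5^1·(≡2) mod 5; (1|5)=+1, (2|5)=-1; (−1)^{-2·1·2}·(+1)^1·(-1)^-2 = +1.
v=13: a=13^2·(≡9), b=13^7·(≡5) mod 13; (9|13)=+1, (5|13)=-1; (−1)^{2·7·6}·(+1)^7·(-1)^2 = +1.
v=3: a=3^4·(≡2), b=3^7·(≡2) mod 3; (2|3)=-1, (2|3)=-1; (−1)^{4·7·1}·(-1)^7·(-1)^4 = -1.
v=∞: -1309 < 0 and -15015 < 0  ⇒  (a,b)_∞ = -1.
v=17: a=17^1·(≡16), b=17^2·(≡8) mod 17; (16|17)=+1, (8|17)=+1; (−1)^{1·2·8}·(+1)^2·(+1)^1 = +1.
v=11: a=11^3·(≡7), b=11^7·(≡6) mod 11; (7|11)=-1, (6|11)=-1; (−1)^{3·7·5}·(-1)^7·(-1)^3 = -1.
v=7: a=7^3·(≡2), b=7^3·(≡1) mod 7; (2|7)=+1, (1|7)=+1; (−1)^{3·3·3}·(+1)^3·(+1)^3 = -1.
v=2: v_2(a)=-4, v_2(b)=-12; units ≡ 3, 1 (mod 8); ε·ε+αω+βω = 1·0+-4·0+-12·1 ≡ 0  ⇒  (a,b)_2 = +1.
|Ram(-1309, -15015)| = 4, even; anisotropic at {3, 7, 11, ∞}.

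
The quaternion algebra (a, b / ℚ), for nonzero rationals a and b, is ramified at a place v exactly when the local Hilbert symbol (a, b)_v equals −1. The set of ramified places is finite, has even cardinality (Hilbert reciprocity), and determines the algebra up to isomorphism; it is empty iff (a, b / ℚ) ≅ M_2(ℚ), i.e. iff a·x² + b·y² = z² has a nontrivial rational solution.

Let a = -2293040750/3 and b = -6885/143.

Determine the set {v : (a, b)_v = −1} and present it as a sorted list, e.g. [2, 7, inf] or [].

Mod squares: a ≡ -46410, b ≡ -12155. Check v ∈ {∞, 2, 3, 5, 7, 11, 13, 17}.
v=3: a=3^-1·(≡1), b=3^4·(≡1) mod 3; (1|3)=+1, (1|3)=+1; (−1)^{-1·4·1}·(+1)^4·(+1)^-1 = +1.
v=17: a=17^1·(≡11), b=17^1·(≡15) mod 17; (11|17)=-1, (15|17)=+1; (−1)^{1·1·8}·(-1)^1·(+1)^1 = -1.
v=7: a=7^3·(≡3), b=7^0·(≡1) mod 7; (3|7)=-1, (1|7)=+1; (−1)^{3·0·3}·(-1)^0·(+1)^3 = +1.
v=13: a=13^1·(≡11), b=13^-1·(≡4) mod 13; (11|13)=-1, (4|13)=+1; (−1)^{1·-1·6}·(-1)^-1·(+1)^1 = -1.
v=11: a=11^2·(≡2), b=11^-1·(≡6) mod 11; (2|11)=-1, (6|11)=-1; (−1)^{2·-1·5}·(-1)^-1·(-1)^2 = -1.
v=∞: -46410 < 0 and -12155 < 0  ⇒  (a,b)_∞ = -1.
v=2: v_2(a)=1, v_2(b)=0; units ≡ 3, 5 (mod 8); ε·ε+αω+βω = 1·0+1·1+0·1 ≡ 1  ⇒  (a,b)_2 = -1.
v=5: a=5^3·(≡3), b=5^1·(≡1) mod 5; (3|5)=-1, (1|5)=+1; (−1)^{3·1·2}·(-1)^1·(+1)^3 = -1.
(-46410, -12155 / ℚ) ramifies at {2, 5, 11, 13, 17, ∞}: a division algebra.

[2, 5, 11, 13, 17, inf]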